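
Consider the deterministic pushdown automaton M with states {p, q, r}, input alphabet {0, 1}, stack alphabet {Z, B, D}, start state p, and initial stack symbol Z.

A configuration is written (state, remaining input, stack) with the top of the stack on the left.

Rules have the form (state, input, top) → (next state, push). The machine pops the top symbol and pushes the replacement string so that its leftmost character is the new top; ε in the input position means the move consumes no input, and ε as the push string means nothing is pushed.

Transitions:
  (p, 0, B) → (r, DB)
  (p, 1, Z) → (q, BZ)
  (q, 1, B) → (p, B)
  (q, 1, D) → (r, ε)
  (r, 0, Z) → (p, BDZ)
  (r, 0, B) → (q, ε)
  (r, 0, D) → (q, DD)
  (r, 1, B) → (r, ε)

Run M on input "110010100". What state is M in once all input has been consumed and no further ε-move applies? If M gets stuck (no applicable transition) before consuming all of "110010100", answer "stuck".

(p, 110010100, Z) ⊢ (q, 10010100, BZ) ⊢ (p, 0010100, BZ) ⊢ (r, 010100, DBZ) ⊢ (q, 10100, DDBZ) ⊢ (r, 0100, DBZ) ⊢ (q, 100, DDBZ) ⊢ (r, 00, DBZ) ⊢ (q, 0, DDBZ)
No transition for (q, 0, top D); M blocks with input 0 remaining.

stuck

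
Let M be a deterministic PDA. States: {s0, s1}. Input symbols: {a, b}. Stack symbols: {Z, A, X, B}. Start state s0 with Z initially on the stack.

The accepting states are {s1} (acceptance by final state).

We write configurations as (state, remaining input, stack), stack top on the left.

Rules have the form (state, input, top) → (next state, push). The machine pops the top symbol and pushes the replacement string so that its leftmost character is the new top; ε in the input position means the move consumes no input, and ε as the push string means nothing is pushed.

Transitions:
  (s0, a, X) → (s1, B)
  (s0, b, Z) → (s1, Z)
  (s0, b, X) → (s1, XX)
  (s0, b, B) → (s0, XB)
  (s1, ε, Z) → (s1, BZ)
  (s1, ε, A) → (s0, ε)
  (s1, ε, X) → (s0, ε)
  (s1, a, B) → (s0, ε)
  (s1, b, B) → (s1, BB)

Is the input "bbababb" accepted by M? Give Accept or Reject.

Accept

(s0, bbababb, Z)
  read b, top Z: go to s1, push Z → (s1, bababb, Z)
  ε-move, top Z: go to s1, push BZ → (s1, bababb, BZ)
  read b, top B: go to s1, push BB → (s1, ababb, BBZ)
  read a, top B: go to s0, push ε → (s0, babb, BZ)
  read b, top B: go to s0, push XB → (s0, abb, XBZ)
  read a, top X: go to s1, push B → (s1, bb, BBZ)
  read b, top B: go to s1, push BB → (s1, b, BBBZ)
  read b, top B: go to s1, push BB → (s1, ε, BBBBZ)
All input consumed; state s1 ∈ F.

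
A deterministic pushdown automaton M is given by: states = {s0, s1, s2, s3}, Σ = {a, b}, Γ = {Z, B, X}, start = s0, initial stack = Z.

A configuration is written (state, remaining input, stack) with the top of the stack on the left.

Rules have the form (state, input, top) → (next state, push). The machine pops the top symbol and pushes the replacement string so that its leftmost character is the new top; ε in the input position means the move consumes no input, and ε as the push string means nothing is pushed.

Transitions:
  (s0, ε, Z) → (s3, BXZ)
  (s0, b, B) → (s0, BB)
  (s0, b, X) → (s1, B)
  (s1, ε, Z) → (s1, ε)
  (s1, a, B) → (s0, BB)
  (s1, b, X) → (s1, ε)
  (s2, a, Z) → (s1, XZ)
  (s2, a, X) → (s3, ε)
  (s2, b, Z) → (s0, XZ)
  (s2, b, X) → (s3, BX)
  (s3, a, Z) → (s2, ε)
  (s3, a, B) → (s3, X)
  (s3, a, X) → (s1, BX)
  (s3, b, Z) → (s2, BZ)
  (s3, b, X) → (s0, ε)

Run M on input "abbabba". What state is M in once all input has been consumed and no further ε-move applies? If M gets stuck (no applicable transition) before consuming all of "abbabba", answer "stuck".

stuck

(s0, abbabba, Z) ⊢ (s3, abbabba, BXZ) ⊢ (s3, bbabba, XXZ) ⊢ (s0, babba, XZ) ⊢ (s1, abba, BZ) ⊢ (s0, bba, BBZ) ⊢ (s0, ba, BBBZ) ⊢ (s0, a, BBBBZ)
No transition for (s0, a, top B); M blocks with input a remaining.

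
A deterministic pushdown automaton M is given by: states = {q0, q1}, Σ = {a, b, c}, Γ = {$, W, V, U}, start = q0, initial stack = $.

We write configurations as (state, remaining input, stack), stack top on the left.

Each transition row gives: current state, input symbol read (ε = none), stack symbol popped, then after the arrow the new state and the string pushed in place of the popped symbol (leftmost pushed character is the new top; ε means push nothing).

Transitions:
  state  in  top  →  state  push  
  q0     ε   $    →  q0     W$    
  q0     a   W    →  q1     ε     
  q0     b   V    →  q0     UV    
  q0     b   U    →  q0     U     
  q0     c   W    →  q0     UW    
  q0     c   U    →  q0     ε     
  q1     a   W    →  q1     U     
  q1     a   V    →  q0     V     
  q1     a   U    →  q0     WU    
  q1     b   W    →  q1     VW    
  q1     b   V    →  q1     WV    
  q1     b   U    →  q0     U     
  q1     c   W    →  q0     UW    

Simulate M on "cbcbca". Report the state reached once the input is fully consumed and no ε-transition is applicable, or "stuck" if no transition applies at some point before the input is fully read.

(q0, cbcbca, $)
  ε-move, top $: go to q0, push W$ → (q0, cbcbca, W$)
  read c, top W: go to q0, push UW → (q0, bcbca, UW$)
  read b, top U: go to q0, push U → (q0, cbca, UW$)
  read c, top U: go to q0, push ε → (q0, bca, W$)
No transition for (q0, b, top W); M blocks with input bca remaining.

stuck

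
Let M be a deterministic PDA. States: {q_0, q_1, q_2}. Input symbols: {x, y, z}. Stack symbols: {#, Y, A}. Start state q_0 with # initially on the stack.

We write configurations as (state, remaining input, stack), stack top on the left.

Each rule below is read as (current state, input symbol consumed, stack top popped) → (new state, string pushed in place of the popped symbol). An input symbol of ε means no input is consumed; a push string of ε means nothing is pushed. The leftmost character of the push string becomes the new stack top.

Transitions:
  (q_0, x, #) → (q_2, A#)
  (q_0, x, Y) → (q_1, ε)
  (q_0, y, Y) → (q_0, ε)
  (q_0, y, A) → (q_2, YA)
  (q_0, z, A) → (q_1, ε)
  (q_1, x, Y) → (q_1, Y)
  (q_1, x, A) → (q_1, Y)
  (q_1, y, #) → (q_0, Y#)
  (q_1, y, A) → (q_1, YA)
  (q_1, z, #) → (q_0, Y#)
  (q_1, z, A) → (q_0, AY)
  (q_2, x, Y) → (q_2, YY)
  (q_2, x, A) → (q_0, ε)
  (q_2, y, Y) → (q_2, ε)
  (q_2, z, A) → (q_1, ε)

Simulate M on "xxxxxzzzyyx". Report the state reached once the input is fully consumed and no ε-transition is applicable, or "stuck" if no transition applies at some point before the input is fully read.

stuck

(q_0, xxxxxzzzyyx, #)
  read x, top #: go to q_2, push A# → (q_2, xxxxzzzyyx, A#)
  read x, top A: go to q_0, push ε → (q_0, xxxzzzyyx, #)
  read x, top #: go to q_2, push A# → (q_2, xxzzzyyx, A#)
  read x, top A: go to q_0, push ε → (q_0, xzzzyyx, #)
  read x, top #: go to q_2, push A# → (q_2, zzzyyx, A#)
  read z, top A: go to q_1, push ε → (q_1, zzyyx, #)
  read z, top #: go to q_0, push Y# → (q_0, zyyx, Y#)
No transition for (q_0, z, top Y); M blocks with input zyyx remaining.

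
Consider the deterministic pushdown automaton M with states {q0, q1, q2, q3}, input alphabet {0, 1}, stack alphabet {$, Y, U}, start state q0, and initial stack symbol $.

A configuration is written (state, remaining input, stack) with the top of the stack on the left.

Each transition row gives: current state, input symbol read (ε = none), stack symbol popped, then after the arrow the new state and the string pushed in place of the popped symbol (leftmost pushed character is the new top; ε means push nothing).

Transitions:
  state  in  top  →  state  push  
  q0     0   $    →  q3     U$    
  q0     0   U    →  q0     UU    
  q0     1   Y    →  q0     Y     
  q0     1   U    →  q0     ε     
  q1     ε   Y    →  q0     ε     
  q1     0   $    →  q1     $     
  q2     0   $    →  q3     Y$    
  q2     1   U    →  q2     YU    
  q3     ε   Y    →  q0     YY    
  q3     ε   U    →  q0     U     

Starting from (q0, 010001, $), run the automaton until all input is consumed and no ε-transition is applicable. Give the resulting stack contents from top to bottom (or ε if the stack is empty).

(q0, 010001, $) ⊢ (q3, 10001, U$) ⊢ (q0, 10001, U$) ⊢ (q0, 0001, $) ⊢ (q3, 001, U$) ⊢ (q0, 001, U$) ⊢ (q0, 01, UU$) ⊢ (q0, 1, UUU$) ⊢ (q0, ε, UU$)
All input consumed in state q0 with stack UU$.

UU$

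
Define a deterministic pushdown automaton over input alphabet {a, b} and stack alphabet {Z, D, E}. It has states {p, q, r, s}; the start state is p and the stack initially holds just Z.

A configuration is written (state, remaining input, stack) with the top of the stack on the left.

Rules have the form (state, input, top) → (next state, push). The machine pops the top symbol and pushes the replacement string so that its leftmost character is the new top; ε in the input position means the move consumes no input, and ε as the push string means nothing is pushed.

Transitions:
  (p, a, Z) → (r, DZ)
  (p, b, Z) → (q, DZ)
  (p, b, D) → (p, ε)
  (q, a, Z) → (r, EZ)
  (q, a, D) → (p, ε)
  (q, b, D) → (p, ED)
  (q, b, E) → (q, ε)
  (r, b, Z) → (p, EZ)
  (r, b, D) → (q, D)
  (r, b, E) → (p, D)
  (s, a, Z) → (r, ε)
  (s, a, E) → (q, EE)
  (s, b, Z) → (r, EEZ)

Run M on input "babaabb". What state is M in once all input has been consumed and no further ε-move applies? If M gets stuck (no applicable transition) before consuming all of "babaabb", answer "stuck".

p

(p, babaabb, Z)
  read b, top Z: go to q, push DZ → (q, abaabb, DZ)
  read a, top D: go to p, push ε → (p, baabb, Z)
  read b, top Z: go to q, push DZ → (q, aabb, DZ)
  read a, top D: go to p, push ε → (p, abb, Z)
  read a, top Z: go to r, push DZ → (r, bb, DZ)
  read b, top D: go to q, push D → (q, b, DZ)
  read b, top D: go to p, push ED → (p, ε, EDZ)
All input consumed; M is in state p.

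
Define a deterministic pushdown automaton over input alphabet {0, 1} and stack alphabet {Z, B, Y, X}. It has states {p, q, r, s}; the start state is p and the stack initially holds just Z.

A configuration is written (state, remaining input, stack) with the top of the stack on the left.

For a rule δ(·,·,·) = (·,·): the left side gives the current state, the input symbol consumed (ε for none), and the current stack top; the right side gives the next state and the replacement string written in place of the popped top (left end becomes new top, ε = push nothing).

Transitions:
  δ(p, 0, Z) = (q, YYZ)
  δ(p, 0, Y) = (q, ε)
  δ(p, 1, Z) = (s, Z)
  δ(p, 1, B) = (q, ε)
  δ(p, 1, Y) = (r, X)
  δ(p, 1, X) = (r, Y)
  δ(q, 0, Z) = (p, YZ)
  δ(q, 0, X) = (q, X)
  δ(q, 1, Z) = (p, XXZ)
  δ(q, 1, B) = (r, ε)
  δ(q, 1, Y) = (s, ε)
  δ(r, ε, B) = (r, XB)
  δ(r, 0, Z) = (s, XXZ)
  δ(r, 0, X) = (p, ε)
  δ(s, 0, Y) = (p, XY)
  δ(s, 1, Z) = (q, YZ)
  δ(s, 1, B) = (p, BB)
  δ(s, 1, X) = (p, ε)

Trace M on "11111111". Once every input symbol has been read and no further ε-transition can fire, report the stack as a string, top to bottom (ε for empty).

YZ

(p, 11111111, Z)
  read 1, top Z: go to s, push Z → (s, 1111111, Z)
  read 1, top Z: go to q, push YZ → (q, 111111, YZ)
  read 1, top Y: go to s, push ε → (s, 11111, Z)
  read 1, top Z: go to q, push YZ → (q, 1111, YZ)
  read 1, top Y: go to s, push ε → (s, 111, Z)
  read 1, top Z: go to q, push YZ → (q, 11, YZ)
  read 1, top Y: go to s, push ε → (s, 1, Z)
  read 1, top Z: go to q, push YZ → (q, ε, YZ)
All input consumed in state q with stack YZ.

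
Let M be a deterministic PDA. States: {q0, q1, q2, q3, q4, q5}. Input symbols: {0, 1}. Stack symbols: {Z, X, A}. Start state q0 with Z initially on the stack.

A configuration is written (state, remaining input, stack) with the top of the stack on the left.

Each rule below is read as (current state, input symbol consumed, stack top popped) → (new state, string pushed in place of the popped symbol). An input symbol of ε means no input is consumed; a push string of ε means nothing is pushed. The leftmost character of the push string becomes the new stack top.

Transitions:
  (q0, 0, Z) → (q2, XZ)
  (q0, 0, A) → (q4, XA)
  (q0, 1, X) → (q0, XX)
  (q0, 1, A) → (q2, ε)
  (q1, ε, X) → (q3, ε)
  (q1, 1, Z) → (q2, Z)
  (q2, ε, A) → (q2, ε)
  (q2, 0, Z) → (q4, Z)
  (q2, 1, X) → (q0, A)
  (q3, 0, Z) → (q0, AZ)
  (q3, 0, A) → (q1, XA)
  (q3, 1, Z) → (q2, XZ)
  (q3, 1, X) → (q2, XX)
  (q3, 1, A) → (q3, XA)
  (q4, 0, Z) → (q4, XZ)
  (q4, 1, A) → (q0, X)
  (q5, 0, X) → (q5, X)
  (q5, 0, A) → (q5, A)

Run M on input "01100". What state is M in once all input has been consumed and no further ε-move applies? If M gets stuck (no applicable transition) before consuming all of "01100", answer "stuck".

(q0, 01100, Z) ⊢ (q2, 1100, XZ) ⊢ (q0, 100, AZ) ⊢ (q2, 00, Z) ⊢ (q4, 0, Z) ⊢ (q4, ε, XZ)
All input consumed; M is in state q4.

q4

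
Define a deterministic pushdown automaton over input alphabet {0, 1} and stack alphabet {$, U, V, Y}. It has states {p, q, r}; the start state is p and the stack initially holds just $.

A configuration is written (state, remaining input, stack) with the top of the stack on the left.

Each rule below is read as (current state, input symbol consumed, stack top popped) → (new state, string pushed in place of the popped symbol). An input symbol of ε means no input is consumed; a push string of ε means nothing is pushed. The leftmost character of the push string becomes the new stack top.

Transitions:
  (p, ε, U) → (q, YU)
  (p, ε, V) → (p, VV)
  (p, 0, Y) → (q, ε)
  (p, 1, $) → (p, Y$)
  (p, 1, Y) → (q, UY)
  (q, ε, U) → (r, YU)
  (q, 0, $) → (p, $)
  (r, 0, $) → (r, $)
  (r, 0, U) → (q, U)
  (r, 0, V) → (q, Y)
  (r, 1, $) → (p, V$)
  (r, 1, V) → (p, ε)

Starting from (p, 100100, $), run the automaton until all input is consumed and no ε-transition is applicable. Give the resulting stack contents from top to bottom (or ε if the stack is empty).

$

(p, 100100, $)
  read 1, top $: go to p, push Y$ → (p, 00100, Y$)
  read 0, top Y: go to q, push ε → (q, 0100, $)
  read 0, top $: go to p, push $ → (p, 100, $)
  read 1, top $: go to p, push Y$ → (p, 00, Y$)
  read 0, top Y: go to q, push ε → (q, 0, $)
  read 0, top $: go to p, push $ → (p, ε, $)
All input consumed in state p with stack $.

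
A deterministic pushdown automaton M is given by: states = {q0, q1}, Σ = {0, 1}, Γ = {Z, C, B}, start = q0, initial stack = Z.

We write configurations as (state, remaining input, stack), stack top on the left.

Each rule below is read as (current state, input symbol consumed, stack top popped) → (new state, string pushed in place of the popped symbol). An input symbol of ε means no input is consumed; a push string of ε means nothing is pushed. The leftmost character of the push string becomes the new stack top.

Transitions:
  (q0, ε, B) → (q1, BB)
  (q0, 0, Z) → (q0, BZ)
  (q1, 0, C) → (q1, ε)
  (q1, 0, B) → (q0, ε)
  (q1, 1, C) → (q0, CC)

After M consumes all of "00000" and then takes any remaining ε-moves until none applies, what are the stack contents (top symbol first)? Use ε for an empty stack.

(q0, 00000, Z)
  read 0, top Z: go to q0, push BZ → (q0, 0000, BZ)
  ε-move, top B: go to q1, push BB → (q1, 0000, BBZ)
  read 0, top B: go to q0, push ε → (q0, 000, BZ)
  ε-move, top B: go to q1, push BB → (q1, 000, BBZ)
  read 0, top B: go to q0, push ε → (q0, 00, BZ)
  ε-move, top B: go to q1, push BB → (q1, 00, BBZ)
  read 0, top B: go to q0, push ε → (q0, 0, BZ)
  ε-move, top B: go to q1, push BB → (q1, 0, BBZ)
  read 0, top B: go to q0, push ε → (q0, ε, BZ)
  ε-move, top B: go to q1, push BB → (q1, ε, BBZ)
All input consumed in state q1 with stack BBZ.

BBZ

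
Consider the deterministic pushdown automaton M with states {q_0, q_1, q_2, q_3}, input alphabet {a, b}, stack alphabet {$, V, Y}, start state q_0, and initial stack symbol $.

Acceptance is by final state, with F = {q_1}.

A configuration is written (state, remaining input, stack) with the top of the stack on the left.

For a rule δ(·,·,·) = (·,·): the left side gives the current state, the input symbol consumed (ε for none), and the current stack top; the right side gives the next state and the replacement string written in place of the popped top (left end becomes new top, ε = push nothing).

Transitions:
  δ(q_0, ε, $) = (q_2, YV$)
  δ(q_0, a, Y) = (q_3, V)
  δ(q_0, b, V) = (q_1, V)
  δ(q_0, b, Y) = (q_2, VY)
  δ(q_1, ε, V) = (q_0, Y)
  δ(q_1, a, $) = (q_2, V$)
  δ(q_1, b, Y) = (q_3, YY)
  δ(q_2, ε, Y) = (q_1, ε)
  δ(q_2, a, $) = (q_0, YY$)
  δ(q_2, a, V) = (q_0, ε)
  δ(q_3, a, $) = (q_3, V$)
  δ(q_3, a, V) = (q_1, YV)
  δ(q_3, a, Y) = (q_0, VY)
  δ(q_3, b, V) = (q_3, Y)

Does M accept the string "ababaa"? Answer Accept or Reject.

(q_0, ababaa, $) ⊢ (q_2, ababaa, YV$) ⊢ (q_1, ababaa, V$) ⊢ (q_0, ababaa, Y$) ⊢ (q_3, babaa, V$) ⊢ (q_3, abaa, Y$) ⊢ (q_0, baa, VY$) ⊢ (q_1, aa, VY$) ⊢ (q_0, aa, YY$) ⊢ (q_3, a, VY$) ⊢ (q_1, ε, YVY$)
All input consumed; state q_1 ∈ F.

Accept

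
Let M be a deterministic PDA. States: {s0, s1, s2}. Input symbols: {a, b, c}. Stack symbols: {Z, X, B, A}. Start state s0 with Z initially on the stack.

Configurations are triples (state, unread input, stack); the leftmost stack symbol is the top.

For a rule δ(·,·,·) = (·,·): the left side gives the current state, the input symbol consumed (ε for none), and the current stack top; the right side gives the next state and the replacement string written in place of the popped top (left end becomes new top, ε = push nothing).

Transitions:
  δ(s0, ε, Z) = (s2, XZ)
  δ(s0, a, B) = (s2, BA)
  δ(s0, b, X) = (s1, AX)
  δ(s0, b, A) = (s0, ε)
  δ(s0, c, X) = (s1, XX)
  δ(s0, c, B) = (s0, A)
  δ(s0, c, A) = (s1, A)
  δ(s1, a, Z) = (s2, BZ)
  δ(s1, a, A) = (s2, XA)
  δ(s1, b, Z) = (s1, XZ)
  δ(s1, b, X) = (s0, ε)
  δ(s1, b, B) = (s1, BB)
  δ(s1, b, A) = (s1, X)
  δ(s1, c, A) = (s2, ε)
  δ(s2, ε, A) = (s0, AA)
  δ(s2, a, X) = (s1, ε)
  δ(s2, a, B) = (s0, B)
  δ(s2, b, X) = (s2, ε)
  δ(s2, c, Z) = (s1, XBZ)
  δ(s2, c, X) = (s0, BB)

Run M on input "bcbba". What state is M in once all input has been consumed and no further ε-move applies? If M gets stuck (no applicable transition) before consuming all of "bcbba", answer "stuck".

(s0, bcbba, Z)
  ε-move, top Z: go to s2, push XZ → (s2, bcbba, XZ)
  read b, top X: go to s2, push ε → (s2, cbba, Z)
  read c, top Z: go to s1, push XBZ → (s1, bba, XBZ)
  read b, top X: go to s0, push ε → (s0, ba, BZ)
No transition for (s0, b, top B); M blocks with input ba remaining.

stuck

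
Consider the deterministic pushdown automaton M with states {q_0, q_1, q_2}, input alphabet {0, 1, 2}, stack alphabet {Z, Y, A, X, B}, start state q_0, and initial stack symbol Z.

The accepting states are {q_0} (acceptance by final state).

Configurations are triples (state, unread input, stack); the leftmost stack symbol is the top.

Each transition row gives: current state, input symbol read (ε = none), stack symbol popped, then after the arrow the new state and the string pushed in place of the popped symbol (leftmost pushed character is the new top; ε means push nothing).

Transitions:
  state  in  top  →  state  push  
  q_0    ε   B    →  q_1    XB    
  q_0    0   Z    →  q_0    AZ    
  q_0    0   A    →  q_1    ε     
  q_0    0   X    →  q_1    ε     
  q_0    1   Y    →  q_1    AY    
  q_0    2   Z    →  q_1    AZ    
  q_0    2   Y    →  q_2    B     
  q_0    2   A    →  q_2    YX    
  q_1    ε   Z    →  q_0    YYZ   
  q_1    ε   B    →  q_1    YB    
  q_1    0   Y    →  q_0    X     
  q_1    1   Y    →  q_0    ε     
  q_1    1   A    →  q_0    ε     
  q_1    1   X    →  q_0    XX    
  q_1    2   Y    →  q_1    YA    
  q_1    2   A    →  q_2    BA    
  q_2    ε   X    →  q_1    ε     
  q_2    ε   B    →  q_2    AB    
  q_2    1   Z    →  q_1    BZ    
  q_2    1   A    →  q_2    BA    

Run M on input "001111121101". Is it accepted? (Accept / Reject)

(q_0, 001111121101, Z)
  read 0, top Z: go to q_0, push AZ → (q_0, 01111121101, AZ)
  read 0, top A: go to q_1, push ε → (q_1, 1111121101, Z)
  ε-move, top Z: go to q_0, push YYZ → (q_0, 1111121101, YYZ)
  read 1, top Y: go to q_1, push AY → (q_1, 111121101, AYYZ)
  read 1, top A: go to q_0, push ε → (q_0, 11121101, YYZ)
  read 1, top Y: go to q_1, push AY → (q_1, 1121101, AYYZ)
  read 1, top A: go to q_0, push ε → (q_0, 121101, YYZ)
  read 1, top Y: go to q_1, push AY → (q_1, 21101, AYYZ)
  read 2, top A: go to q_2, push BA → (q_2, 1101, BAYYZ)
  ε-move, top B: go to q_2, push AB → (q_2, 1101, ABAYYZ)
  read 1, top A: go to q_2, push BA → (q_2, 101, BABAYYZ)
  ε-move, top B: go to q_2, push AB → (q_2, 101, ABABAYYZ)
  read 1, top A: go to q_2, push BA → (q_2, 01, BABABAYYZ)
  ε-move, top B: go to q_2, push AB → (q_2, 01, ABABABAYYZ)
No transition applies at (q_2, 01, ABABABAYYZ); input not fully consumed.

Reject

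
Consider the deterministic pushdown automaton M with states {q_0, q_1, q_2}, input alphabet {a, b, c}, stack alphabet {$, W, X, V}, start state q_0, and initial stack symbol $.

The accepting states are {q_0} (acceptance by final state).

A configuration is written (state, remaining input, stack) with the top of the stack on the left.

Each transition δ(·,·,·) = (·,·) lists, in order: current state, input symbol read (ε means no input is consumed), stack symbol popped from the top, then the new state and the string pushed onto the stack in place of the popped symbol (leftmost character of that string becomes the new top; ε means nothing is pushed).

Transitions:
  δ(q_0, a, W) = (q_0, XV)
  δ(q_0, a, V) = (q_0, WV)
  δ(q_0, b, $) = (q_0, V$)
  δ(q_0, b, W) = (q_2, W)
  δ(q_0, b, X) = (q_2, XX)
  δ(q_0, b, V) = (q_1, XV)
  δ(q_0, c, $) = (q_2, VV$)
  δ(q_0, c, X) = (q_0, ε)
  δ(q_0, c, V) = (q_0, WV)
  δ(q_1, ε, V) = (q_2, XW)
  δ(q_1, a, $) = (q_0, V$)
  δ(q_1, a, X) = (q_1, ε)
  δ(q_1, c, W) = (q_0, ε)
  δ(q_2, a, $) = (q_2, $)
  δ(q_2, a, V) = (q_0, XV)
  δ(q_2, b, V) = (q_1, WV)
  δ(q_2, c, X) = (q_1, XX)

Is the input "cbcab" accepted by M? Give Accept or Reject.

(q_0, cbcab, $)
  read c, top $: go to q_2, push VV$ → (q_2, bcab, VV$)
  read b, top V: go to q_1, push WV → (q_1, cab, WVV$)
  read c, top W: go to q_0, push ε → (q_0, ab, VV$)
  read a, top V: go to q_0, push WV → (q_0, b, WVV$)
  read b, top W: go to q_2, push W → (q_2, ε, WVV$)
All input consumed; state q_2 ∉ F and no further ε-move applies.

Reject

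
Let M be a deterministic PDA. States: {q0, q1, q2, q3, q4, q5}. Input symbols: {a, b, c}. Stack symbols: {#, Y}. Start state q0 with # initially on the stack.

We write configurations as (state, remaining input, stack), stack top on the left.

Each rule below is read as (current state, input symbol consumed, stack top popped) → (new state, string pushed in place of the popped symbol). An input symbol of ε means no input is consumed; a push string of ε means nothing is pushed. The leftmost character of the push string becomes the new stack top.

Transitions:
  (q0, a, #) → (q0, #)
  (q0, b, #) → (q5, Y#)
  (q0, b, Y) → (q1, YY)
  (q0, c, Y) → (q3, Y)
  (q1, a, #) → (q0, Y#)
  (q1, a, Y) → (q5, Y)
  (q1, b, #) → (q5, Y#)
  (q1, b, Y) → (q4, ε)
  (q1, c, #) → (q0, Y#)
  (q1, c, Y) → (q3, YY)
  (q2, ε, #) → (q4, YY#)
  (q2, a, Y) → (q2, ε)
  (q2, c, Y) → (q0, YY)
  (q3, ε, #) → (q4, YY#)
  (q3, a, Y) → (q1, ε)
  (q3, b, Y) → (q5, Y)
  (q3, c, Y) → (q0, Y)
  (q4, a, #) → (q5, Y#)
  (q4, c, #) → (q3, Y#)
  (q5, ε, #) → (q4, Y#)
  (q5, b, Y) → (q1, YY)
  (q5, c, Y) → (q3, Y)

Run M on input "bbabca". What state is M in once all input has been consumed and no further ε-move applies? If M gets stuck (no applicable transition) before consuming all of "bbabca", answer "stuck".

q1

(q0, bbabca, #) ⊢ (q5, babca, Y#) ⊢ (q1, abca, YY#) ⊢ (q5, bca, YY#) ⊢ (q1, ca, YYY#) ⊢ (q3, a, YYYY#) ⊢ (q1, ε, YYY#)
All input consumed; M is in state q1.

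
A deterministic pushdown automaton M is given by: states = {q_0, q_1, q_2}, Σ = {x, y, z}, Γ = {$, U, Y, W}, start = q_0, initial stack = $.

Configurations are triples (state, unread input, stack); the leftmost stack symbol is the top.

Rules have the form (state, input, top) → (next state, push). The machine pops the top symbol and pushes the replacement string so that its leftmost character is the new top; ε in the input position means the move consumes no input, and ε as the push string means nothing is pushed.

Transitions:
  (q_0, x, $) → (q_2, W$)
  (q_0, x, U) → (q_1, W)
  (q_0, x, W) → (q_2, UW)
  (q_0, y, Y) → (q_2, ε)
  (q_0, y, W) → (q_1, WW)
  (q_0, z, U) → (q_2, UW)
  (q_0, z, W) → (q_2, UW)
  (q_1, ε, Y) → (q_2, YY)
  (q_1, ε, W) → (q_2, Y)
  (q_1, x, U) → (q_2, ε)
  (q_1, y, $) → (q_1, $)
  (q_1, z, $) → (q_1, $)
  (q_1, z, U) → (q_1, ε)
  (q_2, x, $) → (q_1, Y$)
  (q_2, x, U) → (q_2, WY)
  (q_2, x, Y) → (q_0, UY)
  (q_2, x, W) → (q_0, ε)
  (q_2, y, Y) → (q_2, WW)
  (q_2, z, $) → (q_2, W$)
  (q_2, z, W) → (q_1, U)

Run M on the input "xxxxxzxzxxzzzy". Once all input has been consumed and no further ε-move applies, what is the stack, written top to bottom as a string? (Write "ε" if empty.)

(q_0, xxxxxzxzxxzzzy, $) ⊢ (q_2, xxxxzxzxxzzzy, W$) ⊢ (q_0, xxxzxzxxzzzy, $) ⊢ (q_2, xxzxzxxzzzy, W$) ⊢ (q_0, xzxzxxzzzy, $) ⊢ (q_2, zxzxxzzzy, W$) ⊢ (q_1, xzxxzzzy, U$) ⊢ (q_2, zxxzzzy, $) ⊢ (q_2, xxzzzy, W$) ⊢ (q_0, xzzzy, $) ⊢ (q_2, zzzy, W$) ⊢ (q_1, zzy, U$) ⊢ (q_1, zy, $) ⊢ (q_1, y, $) ⊢ (q_1, ε, $)
All input consumed in state q_1 with stack $.

$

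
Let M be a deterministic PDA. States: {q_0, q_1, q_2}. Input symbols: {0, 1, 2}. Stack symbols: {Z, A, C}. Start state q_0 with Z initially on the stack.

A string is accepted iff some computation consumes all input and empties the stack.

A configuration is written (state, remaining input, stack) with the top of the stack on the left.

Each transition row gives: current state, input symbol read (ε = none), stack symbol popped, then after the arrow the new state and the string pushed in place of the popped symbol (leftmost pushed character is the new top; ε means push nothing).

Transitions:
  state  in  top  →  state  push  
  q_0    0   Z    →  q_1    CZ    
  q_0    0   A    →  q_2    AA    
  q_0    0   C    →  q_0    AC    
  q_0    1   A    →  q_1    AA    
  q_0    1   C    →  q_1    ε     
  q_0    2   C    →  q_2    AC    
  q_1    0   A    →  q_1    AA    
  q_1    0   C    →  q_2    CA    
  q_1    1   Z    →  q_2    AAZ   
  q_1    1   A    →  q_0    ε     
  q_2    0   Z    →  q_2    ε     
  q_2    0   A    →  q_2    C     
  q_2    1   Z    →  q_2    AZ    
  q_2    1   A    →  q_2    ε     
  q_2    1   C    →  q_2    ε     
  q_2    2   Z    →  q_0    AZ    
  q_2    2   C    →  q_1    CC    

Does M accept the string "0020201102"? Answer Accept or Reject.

(q_0, 0020201102, Z)
  read 0, top Z: go to q_1, push CZ → (q_1, 020201102, CZ)
  read 0, top C: go to q_2, push CA → (q_2, 20201102, CAZ)
  read 2, top C: go to q_1, push CC → (q_1, 0201102, CCAZ)
  read 0, top C: go to q_2, push CA → (q_2, 201102, CACAZ)
  read 2, top C: go to q_1, push CC → (q_1, 01102, CCACAZ)
  read 0, top C: go to q_2, push CA → (q_2, 1102, CACACAZ)
  read 1, top C: go to q_2, push ε → (q_2, 102, ACACAZ)
  read 1, top A: go to q_2, push ε → (q_2, 02, CACAZ)
No transition applies at (q_2, 02, CACAZ); input not fully consumed.

Reject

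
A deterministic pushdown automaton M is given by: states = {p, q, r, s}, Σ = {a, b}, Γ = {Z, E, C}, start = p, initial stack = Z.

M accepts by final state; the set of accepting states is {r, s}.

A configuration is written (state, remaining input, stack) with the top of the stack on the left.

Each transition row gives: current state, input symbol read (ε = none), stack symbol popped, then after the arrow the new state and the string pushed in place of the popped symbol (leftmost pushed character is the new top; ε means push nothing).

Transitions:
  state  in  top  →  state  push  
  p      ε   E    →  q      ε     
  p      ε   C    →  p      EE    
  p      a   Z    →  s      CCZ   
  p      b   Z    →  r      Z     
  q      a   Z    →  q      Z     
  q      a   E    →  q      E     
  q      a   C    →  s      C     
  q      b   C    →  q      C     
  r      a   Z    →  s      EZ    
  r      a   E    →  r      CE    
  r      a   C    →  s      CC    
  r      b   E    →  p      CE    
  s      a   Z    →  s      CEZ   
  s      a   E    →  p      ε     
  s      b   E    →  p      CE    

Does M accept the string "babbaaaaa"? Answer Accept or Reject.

(p, babbaaaaa, Z) ⊢ (r, abbaaaaa, Z) ⊢ (s, bbaaaaa, EZ) ⊢ (p, baaaaa, CEZ) ⊢ (p, baaaaa, EEEZ) ⊢ (q, baaaaa, EEZ)
No transition applies at (q, baaaaa, EEZ); input not fully consumed.

Reject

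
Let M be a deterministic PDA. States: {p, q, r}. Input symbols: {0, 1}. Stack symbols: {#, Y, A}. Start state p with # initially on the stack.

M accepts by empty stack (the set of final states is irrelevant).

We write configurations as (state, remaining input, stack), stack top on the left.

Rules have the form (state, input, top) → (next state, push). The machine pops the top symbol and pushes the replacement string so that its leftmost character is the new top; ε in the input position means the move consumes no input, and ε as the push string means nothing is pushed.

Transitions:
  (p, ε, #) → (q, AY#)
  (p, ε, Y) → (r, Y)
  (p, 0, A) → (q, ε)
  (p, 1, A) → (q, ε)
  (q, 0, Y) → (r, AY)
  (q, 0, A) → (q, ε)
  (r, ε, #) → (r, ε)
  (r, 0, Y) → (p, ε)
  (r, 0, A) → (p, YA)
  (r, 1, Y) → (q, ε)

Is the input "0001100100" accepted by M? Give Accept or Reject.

Reject

(p, 0001100100, #)
  ε-move, top #: go to q, push AY# → (q, 0001100100, AY#)
  read 0, top A: go to q, push ε → (q, 001100100, Y#)
  read 0, top Y: go to r, push AY → (r, 01100100, AY#)
  read 0, top A: go to p, push YA → (p, 1100100, YAY#)
  ε-move, top Y: go to r, push Y → (r, 1100100, YAY#)
  read 1, top Y: go to q, push ε → (q, 100100, AY#)
No transition applies at (q, 100100, AY#); input not fully consumed.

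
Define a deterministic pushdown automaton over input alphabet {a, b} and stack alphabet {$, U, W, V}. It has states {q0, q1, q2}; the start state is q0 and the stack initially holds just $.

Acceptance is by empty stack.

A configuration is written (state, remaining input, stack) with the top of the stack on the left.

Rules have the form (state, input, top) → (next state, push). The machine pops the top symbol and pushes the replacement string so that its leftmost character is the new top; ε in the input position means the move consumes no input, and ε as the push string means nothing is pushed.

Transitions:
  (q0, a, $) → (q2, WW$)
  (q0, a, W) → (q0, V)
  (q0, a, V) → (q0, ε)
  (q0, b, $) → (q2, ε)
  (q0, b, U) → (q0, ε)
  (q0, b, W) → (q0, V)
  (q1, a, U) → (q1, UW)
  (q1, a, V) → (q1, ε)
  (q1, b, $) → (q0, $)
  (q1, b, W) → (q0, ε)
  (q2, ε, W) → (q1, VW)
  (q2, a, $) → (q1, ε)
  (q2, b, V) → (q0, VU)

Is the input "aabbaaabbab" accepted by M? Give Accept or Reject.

Accept

(q0, aabbaaabbab, $)
  read a, top $: go to q2, push WW$ → (q2, abbaaabbab, WW$)
  ε-move, top W: go to q1, push VW → (q1, abbaaabbab, VWW$)
  read a, top V: go to q1, push ε → (q1, bbaaabbab, WW$)
  read b, top W: go to q0, push ε → (q0, baaabbab, W$)
  read b, top W: go to q0, push V → (q0, aaabbab, V$)
  read a, top V: go to q0, push ε → (q0, aabbab, $)
  read a, top $: go to q2, push WW$ → (q2, abbab, WW$)
  ε-move, top W: go to q1, push VW → (q1, abbab, VWW$)
  read a, top V: go to q1, push ε → (q1, bbab, WW$)
  read b, top W: go to q0, push ε → (q0, bab, W$)
  read b, top W: go to q0, push V → (q0, ab, V$)
  read a, top V: go to q0, push ε → (q0, b, $)
  read b, top $: go to q2, push ε → (q2, ε, ε)
All input consumed and the stack is empty.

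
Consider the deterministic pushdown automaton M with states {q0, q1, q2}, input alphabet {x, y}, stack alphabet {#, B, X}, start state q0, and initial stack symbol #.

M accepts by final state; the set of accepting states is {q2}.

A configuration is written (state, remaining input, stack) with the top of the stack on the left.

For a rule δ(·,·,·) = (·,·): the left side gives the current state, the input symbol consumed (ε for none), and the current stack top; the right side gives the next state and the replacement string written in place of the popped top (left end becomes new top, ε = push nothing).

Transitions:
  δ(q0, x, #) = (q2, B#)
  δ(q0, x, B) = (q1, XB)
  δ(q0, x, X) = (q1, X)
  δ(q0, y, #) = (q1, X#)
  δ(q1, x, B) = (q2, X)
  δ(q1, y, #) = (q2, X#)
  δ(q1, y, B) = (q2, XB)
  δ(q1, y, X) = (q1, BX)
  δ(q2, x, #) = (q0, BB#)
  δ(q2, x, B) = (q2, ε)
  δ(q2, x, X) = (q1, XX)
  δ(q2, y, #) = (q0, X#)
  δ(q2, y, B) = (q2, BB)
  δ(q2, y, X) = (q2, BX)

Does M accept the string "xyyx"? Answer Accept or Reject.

Accept

(q0, xyyx, #) ⊢ (q2, yyx, B#) ⊢ (q2, yx, BB#) ⊢ (q2, x, BBB#) ⊢ (q2, ε, BB#)
All input consumed; state q2 ∈ F.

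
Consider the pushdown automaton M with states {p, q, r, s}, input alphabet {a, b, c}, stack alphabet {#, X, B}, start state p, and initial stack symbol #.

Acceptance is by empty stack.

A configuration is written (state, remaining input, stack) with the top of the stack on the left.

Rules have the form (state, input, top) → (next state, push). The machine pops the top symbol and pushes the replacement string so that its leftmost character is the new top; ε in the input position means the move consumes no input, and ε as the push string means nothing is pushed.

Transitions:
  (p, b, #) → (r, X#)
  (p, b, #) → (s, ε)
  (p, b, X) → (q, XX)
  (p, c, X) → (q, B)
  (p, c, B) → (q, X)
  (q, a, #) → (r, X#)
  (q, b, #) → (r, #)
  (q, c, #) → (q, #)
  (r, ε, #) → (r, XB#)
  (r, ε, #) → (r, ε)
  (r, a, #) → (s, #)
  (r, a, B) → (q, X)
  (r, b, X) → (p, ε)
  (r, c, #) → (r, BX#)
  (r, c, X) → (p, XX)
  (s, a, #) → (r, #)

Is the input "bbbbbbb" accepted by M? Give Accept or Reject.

One accepting computation: (p, bbbbbbb, #) ⊢ (r, bbbbbb, X#) ⊢ (p, bbbbb, #) ⊢ (r, bbbb, X#) ⊢ (p, bbb, #) ⊢ (r, bb, X#) ⊢ (p, b, #) ⊢ (s, ε, ε)
All input consumed and the stack is empty.

Accept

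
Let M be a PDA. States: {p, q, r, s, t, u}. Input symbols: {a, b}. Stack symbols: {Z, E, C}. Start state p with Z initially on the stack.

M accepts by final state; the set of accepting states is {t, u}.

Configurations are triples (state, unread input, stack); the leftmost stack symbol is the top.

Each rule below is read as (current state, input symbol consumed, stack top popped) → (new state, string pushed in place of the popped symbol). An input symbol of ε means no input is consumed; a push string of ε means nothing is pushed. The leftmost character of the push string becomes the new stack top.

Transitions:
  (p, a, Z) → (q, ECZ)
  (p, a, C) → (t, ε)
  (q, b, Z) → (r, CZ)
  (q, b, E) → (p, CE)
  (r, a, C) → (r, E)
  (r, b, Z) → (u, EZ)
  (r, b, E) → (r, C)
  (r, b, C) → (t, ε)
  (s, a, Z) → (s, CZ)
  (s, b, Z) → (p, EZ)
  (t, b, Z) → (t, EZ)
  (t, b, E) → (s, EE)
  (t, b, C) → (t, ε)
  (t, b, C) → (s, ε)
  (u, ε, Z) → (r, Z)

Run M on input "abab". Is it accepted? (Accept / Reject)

No computation consumes all input and reaches a final state.

Reject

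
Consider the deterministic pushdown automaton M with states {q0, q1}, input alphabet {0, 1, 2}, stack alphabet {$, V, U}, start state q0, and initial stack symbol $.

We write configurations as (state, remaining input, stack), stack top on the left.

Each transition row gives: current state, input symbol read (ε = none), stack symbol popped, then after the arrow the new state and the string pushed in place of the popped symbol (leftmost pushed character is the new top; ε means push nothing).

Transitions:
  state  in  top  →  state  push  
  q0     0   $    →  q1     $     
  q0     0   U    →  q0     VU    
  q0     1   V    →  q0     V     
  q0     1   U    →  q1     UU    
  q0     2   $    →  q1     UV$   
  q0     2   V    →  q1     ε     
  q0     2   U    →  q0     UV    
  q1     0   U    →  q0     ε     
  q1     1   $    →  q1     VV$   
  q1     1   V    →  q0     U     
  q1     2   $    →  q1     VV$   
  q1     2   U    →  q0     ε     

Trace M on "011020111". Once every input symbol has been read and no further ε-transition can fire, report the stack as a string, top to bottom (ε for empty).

(q0, 011020111, $)
  read 0, top $: go to q1, push $ → (q1, 11020111, $)
  read 1, top $: go to q1, push VV$ → (q1, 1020111, VV$)
  read 1, top V: go to q0, push U → (q0, 020111, UV$)
  read 0, top U: go to q0, push VU → (q0, 20111, VUV$)
  read 2, top V: go to q1, push ε → (q1, 0111, UV$)
  read 0, top U: go to q0, push ε → (q0, 111, V$)
  read 1, top V: go to q0, push V → (q0, 11, V$)
  read 1, top V: go to q0, push V → (q0, 1, V$)
  read 1, top V: go to q0, push V → (q0, ε, V$)
All input consumed in state q0 with stack V$.

V$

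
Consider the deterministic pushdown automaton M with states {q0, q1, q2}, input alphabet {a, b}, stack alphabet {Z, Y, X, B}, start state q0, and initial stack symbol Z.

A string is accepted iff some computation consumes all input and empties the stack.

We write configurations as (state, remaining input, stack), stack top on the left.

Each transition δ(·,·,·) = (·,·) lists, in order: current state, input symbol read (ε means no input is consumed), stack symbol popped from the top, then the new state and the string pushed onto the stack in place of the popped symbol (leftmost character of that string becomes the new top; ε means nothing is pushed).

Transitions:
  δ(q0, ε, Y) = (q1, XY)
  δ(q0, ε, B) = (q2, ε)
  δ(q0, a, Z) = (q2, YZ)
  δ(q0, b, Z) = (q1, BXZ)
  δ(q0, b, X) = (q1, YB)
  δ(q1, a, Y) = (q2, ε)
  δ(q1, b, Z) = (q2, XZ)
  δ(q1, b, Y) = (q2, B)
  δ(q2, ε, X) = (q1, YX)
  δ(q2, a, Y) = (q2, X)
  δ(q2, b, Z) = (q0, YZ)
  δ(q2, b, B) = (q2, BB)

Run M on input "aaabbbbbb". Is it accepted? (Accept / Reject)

(q0, aaabbbbbb, Z) ⊢ (q2, aabbbbbb, YZ) ⊢ (q2, abbbbbb, XZ) ⊢ (q1, abbbbbb, YXZ) ⊢ (q2, bbbbbb, XZ) ⊢ (q1, bbbbbb, YXZ) ⊢ (q2, bbbbb, BXZ) ⊢ (q2, bbbb, BBXZ) ⊢ (q2, bbb, BBBXZ) ⊢ (q2, bb, BBBBXZ) ⊢ (q2, b, BBBBBXZ) ⊢ (q2, ε, BBBBBBXZ)
All input consumed; stack is BBBBBBXZ, not empty, and no further ε-move applies.

Reject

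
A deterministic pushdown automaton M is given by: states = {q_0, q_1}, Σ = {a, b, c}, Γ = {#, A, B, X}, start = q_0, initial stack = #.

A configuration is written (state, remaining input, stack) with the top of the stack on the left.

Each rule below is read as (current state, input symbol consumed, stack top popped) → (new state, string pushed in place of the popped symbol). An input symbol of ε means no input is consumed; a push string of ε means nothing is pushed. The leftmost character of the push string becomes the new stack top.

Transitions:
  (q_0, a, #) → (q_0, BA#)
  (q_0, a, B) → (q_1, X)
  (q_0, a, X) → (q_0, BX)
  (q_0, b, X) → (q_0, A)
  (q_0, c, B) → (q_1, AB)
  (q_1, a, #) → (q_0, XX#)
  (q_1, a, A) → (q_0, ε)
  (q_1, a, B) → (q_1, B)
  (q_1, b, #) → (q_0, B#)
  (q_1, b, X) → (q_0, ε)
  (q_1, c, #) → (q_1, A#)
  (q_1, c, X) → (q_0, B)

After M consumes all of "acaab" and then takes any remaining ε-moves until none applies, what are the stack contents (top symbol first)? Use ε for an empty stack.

(q_0, acaab, #)
  read a, top #: go to q_0, push BA# → (q_0, caab, BA#)
  read c, top B: go to q_1, push AB → (q_1, aab, ABA#)
  read a, top A: go to q_0, push ε → (q_0, ab, BA#)
  read a, top B: go to q_1, push X → (q_1, b, XA#)
  read b, top X: go to q_0, push ε → (q_0, ε, A#)
All input consumed in state q_0 with stack A#.

A#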